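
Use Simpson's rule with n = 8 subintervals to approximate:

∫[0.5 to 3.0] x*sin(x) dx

f(x) = x*sin(x)
a = 0.5, b = 3.0, n = 8
h = (b - a)/n = 0.312500

Simpson's rule: (h/3)[f(x₀) + 4f(x₁) + 2f(x₂) + ... + f(xₙ)]

x_0 = 0.5000, f(x_0) = 0.239713, coefficient = 1
x_1 = 0.8125, f(x_1) = 0.589882, coefficient = 4
x_2 = 1.1250, f(x_2) = 1.015051, coefficient = 2
x_3 = 1.4375, f(x_3) = 1.424748, coefficient = 4
x_4 = 1.7500, f(x_4) = 1.721975, coefficient = 2
x_5 = 2.0625, f(x_5) = 1.818155, coefficient = 4
x_6 = 2.3750, f(x_6) = 1.647502, coefficient = 2
x_7 = 2.6875, f(x_7) = 1.178864, coefficient = 4
x_8 = 3.0000, f(x_8) = 0.423360, coefficient = 1

I ≈ (0.312500/3) × 29.478728 = 3.070701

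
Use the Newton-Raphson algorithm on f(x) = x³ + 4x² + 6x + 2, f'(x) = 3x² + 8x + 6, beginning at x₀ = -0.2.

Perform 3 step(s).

f(x) = x³ + 4x² + 6x + 2
f'(x) = 3x² + 8x + 6
x₀ = -0.2

Newton-Raphson formula: x_{n+1} = x_n - f(x_n)/f'(x_n)

Iteration 1:
  f(-0.200000) = 0.952000
  f'(-0.200000) = 4.520000
  x_1 = -0.200000 - 0.952000/4.520000 = -0.410619
Iteration 2:
  f(-0.410619) = 0.141483
  f'(-0.410619) = 3.220869
  x_2 = -0.410619 - 0.141483/3.220869 = -0.454546
Iteration 3:
  f(-0.454546) = 0.005257
  f'(-0.454546) = 2.983466
  x_3 = -0.454546 - 0.005257/2.983466 = -0.456308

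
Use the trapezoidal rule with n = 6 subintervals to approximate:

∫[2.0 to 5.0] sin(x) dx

f(x) = sin(x)
a = 2.0, b = 5.0, n = 6
h = (b - a)/n = 0.500000

Trapezoidal rule: (h/2)[f(x₀) + 2f(x₁) + 2f(x₂) + ... + f(xₙ)]

x_0 = 2.0000, f(x_0) = 0.909297, coefficient = 1
x_1 = 2.5000, f(x_1) = 0.598472, coefficient = 2
x_2 = 3.0000, f(x_2) = 0.141120, coefficient = 2
x_3 = 3.5000, f(x_3) = -0.350783, coefficient = 2
x_4 = 4.0000, f(x_4) = -0.756802, coefficient = 2
x_5 = 4.5000, f(x_5) = -0.977530, coefficient = 2
x_6 = 5.0000, f(x_6) = -0.958924, coefficient = 1

I ≈ (0.500000/2) × -2.740674 = -0.685169
Exact value: -0.699809
Error: 0.014640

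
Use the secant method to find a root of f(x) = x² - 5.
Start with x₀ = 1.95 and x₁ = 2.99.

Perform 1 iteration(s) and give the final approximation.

f(x) = x² - 5
x₀ = 1.95, x₁ = 2.99

Secant formula: x_{n+1} = x_n - f(x_n)(x_n - x_{n-1})/(f(x_n) - f(x_{n-1}))

Iteration 1:
  f(1.950000) = -1.197500
  f(2.990000) = 3.940100
  x_2 = 2.990000 - 3.940100×(2.990000 - 1.950000)/(3.940100 - (-1.197500))
       = 2.192409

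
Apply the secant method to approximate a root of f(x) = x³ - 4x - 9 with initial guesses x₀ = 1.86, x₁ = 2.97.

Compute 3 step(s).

f(x) = x³ - 4x - 9
x₀ = 1.86, x₁ = 2.97

Secant formula: x_{n+1} = x_n - f(x_n)(x_n - x_{n-1})/(f(x_n) - f(x_{n-1}))

Iteration 1:
  f(1.860000) = -10.005144
  f(2.970000) = 5.318073
  x_2 = 2.970000 - 5.318073×(2.970000 - 1.860000)/(5.318073 - (-10.005144))
       = 2.584764
Iteration 2:
  f(2.970000) = 5.318073
  f(2.584764) = -2.070241
  x_3 = 2.584764 - (-2.070241)×(2.584764 - 2.970000)/(-2.070241 - 5.318073)
       = 2.692709
Iteration 3:
  f(2.584764) = -2.070241
  f(2.692709) = -0.246865
  x_4 = 2.692709 - (-0.246865)×(2.692709 - 2.584764)/(-0.246865 - (-2.070241))
       = 2.707323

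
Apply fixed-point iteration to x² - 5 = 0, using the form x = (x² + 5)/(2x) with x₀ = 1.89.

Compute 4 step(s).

Equation: x² - 5 = 0
Fixed-point form: x = (x² + 5)/(2x)
x₀ = 1.89

x_1 = g(1.890000) = 2.267751
x_2 = g(2.267751) = 2.236289
x_3 = g(2.236289) = 2.236068
x_4 = g(2.236068) = 2.236068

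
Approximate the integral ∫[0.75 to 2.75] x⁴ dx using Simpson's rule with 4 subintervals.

f(x) = x⁴
a = 0.75, b = 2.75, n = 4
h = (b - a)/n = 0.500000

Simpson's rule: (h/3)[f(x₀) + 4f(x₁) + 2f(x₂) + ... + f(xₙ)]

x_0 = 0.7500, f(x_0) = 0.316406, coefficient = 1
x_1 = 1.2500, f(x_1) = 2.441406, coefficient = 4
x_2 = 1.7500, f(x_2) = 9.378906, coefficient = 2
x_3 = 2.2500, f(x_3) = 25.628906, coefficient = 4
x_4 = 2.7500, f(x_4) = 57.191406, coefficient = 1

I ≈ (0.500000/3) × 188.546875 = 31.424479
Exact value: 31.407813
Error: 0.016667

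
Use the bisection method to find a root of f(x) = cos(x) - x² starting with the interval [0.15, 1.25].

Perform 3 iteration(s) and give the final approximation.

f(x) = cos(x) - x²
Initial interval: [0.15, 1.25]

Iteration 1:
  c_1 = (0.150000 + 1.250000)/2 = 0.700000
  f(c_1) = f(0.700000) = 0.274842
  f(a) × f(c) ≥ 0, new interval: [0.700000, 1.250000]
Iteration 2:
  c_2 = (0.700000 + 1.250000)/2 = 0.975000
  f(c_2) = f(0.975000) = -0.389457
  f(a) × f(c) < 0, new interval: [0.700000, 0.975000]
Iteration 3:
  c_3 = (0.700000 + 0.975000)/2 = 0.837500
  f(c_3) = f(0.837500) = -0.032084
  f(a) × f(c) < 0, new interval: [0.700000, 0.837500]

After 3 iteration(s), the approximation is c_3 = 0.837500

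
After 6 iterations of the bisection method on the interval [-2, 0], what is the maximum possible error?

Bisection error bound: |error| ≤ (b-a)/2^n
|error| ≤ (0 - (-2))/2^6 = 2/2^6
|error| ≤ 0.0312500000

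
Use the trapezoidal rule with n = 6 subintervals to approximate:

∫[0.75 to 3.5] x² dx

f(x) = x²
a = 0.75, b = 3.5, n = 6
h = (b - a)/n = 0.458333

Trapezoidal rule: (h/2)[f(x₀) + 2f(x₁) + 2f(x₂) + ... + f(xₙ)]

x_0 = 0.7500, f(x_0) = 0.562500, coefficient = 1
x_1 = 1.2083, f(x_1) = 1.460069, coefficient = 2
x_2 = 1.6667, f(x_2) = 2.777778, coefficient = 2
x_3 = 2.1250, f(x_3) = 4.515625, coefficient = 2
x_4 = 2.5833, f(x_4) = 6.673611, coefficient = 2
x_5 = 3.0417, f(x_5) = 9.251736, coefficient = 2
x_6 = 3.5000, f(x_6) = 12.250000, coefficient = 1

I ≈ (0.458333/2) × 62.170139 = 14.247323
Exact value: 14.151042
Error: 0.096282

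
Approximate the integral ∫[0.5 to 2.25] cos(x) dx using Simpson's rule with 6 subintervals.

f(x) = cos(x)
a = 0.5, b = 2.25, n = 6
h = (b - a)/n = 0.291667

Simpson's rule: (h/3)[f(x₀) + 4f(x₁) + 2f(x₂) + ... + f(xₙ)]

x_0 = 0.5000, f(x_0) = 0.877583, coefficient = 1
x_1 = 0.7917, f(x_1) = 0.702660, coefficient = 4
x_2 = 1.0833, f(x_2) = 0.468386, coefficient = 2
x_3 = 1.3750, f(x_3) = 0.194548, coefficient = 4
x_4 = 1.6667, f(x_4) = -0.095724, coefficient = 2
x_5 = 1.9583, f(x_5) = -0.377909, coefficient = 4
x_6 = 2.2500, f(x_6) = -0.628174, coefficient = 1

I ≈ (0.291667/3) × 3.071929 = 0.298660
Exact value: 0.298648
Error: 0.000012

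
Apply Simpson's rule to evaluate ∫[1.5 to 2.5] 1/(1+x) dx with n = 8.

f(x) = 1/(1+x)
a = 1.5, b = 2.5, n = 8
h = (b - a)/n = 0.125000

Simpson's rule: (h/3)[f(x₀) + 4f(x₁) + 2f(x₂) + ... + f(xₙ)]

x_0 = 1.5000, f(x_0) = 0.400000, coefficient = 1
x_1 = 1.6250, f(x_1) = 0.380952, coefficient = 4
x_2 = 1.7500, f(x_2) = 0.363636, coefficient = 2
x_3 = 1.8750, f(x_3) = 0.347826, coefficient = 4
x_4 = 2.0000, f(x_4) = 0.333333, coefficient = 2
x_5 = 2.1250, f(x_5) = 0.320000, coefficient = 4
x_6 = 2.2500, f(x_6) = 0.307692, coefficient = 2
x_7 = 2.3750, f(x_7) = 0.296296, coefficient = 4
x_8 = 2.5000, f(x_8) = 0.285714, coefficient = 1

I ≈ (0.125000/3) × 8.075337 = 0.336472
Exact value: 0.336472
Error: 0.000000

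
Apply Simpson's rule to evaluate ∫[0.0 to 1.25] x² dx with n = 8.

f(x) = x²
a = 0.0, b = 1.25, n = 8
h = (b - a)/n = 0.156250

Simpson's rule: (h/3)[f(x₀) + 4f(x₁) + 2f(x₂) + ... + f(xₙ)]

x_0 = 0.0000, f(x_0) = 0.000000, coefficient = 1
x_1 = 0.1562, f(x_1) = 0.024414, coefficient = 4
x_2 = 0.3125, f(x_2) = 0.097656, coefficient = 2
x_3 = 0.4688, f(x_3) = 0.219727, coefficient = 4
x_4 = 0.6250, f(x_4) = 0.390625, coefficient = 2
x_5 = 0.7812, f(x_5) = 0.610352, coefficient = 4
x_6 = 0.9375, f(x_6) = 0.878906, coefficient = 2
x_7 = 1.0938, f(x_7) = 1.196289, coefficient = 4
x_8 = 1.2500, f(x_8) = 1.562500, coefficient = 1

I ≈ (0.156250/3) × 12.500000 = 0.651042
Exact value: 0.651042
Error: 0.000000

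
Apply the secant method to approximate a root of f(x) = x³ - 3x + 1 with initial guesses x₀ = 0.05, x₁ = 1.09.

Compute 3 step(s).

f(x) = x³ - 3x + 1
x₀ = 0.05, x₁ = 1.09

Secant formula: x_{n+1} = x_n - f(x_n)(x_n - x_{n-1})/(f(x_n) - f(x_{n-1}))

Iteration 1:
  f(0.050000) = 0.850125
  f(1.090000) = -0.974971
  x_2 = 1.090000 - (-0.974971)×(1.090000 - 0.050000)/(-0.974971 - 0.850125)
       = 0.534429
Iteration 2:
  f(1.090000) = -0.974971
  f(0.534429) = -0.450647
  x_3 = 0.534429 - (-0.450647)×(0.534429 - 1.090000)/(-0.450647 - (-0.974971))
       = 0.056926
Iteration 3:
  f(0.534429) = -0.450647
  f(0.056926) = 0.829406
  x_4 = 0.056926 - 0.829406×(0.056926 - 0.534429)/(0.829406 - (-0.450647))
       = 0.366323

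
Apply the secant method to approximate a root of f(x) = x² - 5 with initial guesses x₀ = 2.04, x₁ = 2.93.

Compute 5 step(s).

f(x) = x² - 5
x₀ = 2.04, x₁ = 2.93

Secant formula: x_{n+1} = x_n - f(x_n)(x_n - x_{n-1})/(f(x_n) - f(x_{n-1}))

Iteration 1:
  f(2.040000) = -0.838400
  f(2.930000) = 3.584900
  x_2 = 2.930000 - 3.584900×(2.930000 - 2.040000)/(3.584900 - (-0.838400))
       = 2.208692
Iteration 2:
  f(2.930000) = 3.584900
  f(2.208692) = -0.121679
  x_3 = 2.208692 - (-0.121679)×(2.208692 - 2.930000)/(-0.121679 - 3.584900)
       = 2.232371
Iteration 3:
  f(2.208692) = -0.121679
  f(2.232371) = -0.016519
  x_4 = 2.232371 - (-0.016519)×(2.232371 - 2.208692)/(-0.016519 - (-0.121679))
       = 2.236091
Iteration 4:
  f(2.232371) = -0.016519
  f(2.236091) = 0.000102
  x_5 = 2.236091 - 0.000102×(2.236091 - 2.232371)/(0.000102 - (-0.016519))
       = 2.236068
Iteration 5:
  f(2.236091) = 0.000102
  f(2.236068) = 0.000000
  x_6 = 2.236068 - 0.000000×(2.236068 - 2.236091)/(0.000000 - 0.000102)
       = 2.236068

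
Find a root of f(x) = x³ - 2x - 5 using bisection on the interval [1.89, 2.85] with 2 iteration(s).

f(x) = x³ - 2x - 5
Initial interval: [1.89, 2.85]

Iteration 1:
  c_1 = (1.890000 + 2.850000)/2 = 2.370000
  f(c_1) = f(2.370000) = 3.572053
  f(a) × f(c) < 0, new interval: [1.890000, 2.370000]
Iteration 2:
  c_2 = (1.890000 + 2.370000)/2 = 2.130000
  f(c_2) = f(2.130000) = 0.403597
  f(a) × f(c) < 0, new interval: [1.890000, 2.130000]

After 2 iteration(s), the approximation is c_2 = 2.130000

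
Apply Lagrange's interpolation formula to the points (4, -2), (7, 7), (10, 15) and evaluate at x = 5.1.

Lagrange interpolation formula:
P(x) = Σ yᵢ × Lᵢ(x)
where Lᵢ(x) = Π_{j≠i} (x - xⱼ)/(xᵢ - xⱼ)

L_0(5.1) = (5.1 - 7)/(4 - 7) × (5.1 - 10)/(4 - 10) = 0.517222
L_1(5.1) = (5.1 - 4)/(7 - 4) × (5.1 - 10)/(7 - 10) = 0.598889
L_2(5.1) = (5.1 - 4)/(10 - 4) × (5.1 - 7)/(10 - 7) = -0.116111

P(5.1) = (-2)×L_0(5.1) + 7×L_1(5.1) + 15×L_2(5.1)
P(5.1) = 1.416111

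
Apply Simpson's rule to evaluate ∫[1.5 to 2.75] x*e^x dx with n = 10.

f(x) = x*e^x
a = 1.5, b = 2.75, n = 10
h = (b - a)/n = 0.125000

Simpson's rule: (h/3)[f(x₀) + 4f(x₁) + 2f(x₂) + ... + f(xₙ)]

x_0 = 1.5000, f(x_0) = 6.722534, coefficient = 1
x_1 = 1.6250, f(x_1) = 8.252431, coefficient = 4
x_2 = 1.7500, f(x_2) = 10.070555, coefficient = 2
x_3 = 1.8750, f(x_3) = 12.226536, coefficient = 4
x_4 = 2.0000, f(x_4) = 14.778112, coefficient = 2
x_5 = 2.1250, f(x_5) = 17.792407, coefficient = 4
x_6 = 2.2500, f(x_6) = 21.347406, coefficient = 2
x_7 = 2.3750, f(x_7) = 25.533656, coefficient = 4
x_8 = 2.5000, f(x_8) = 30.456235, coefficient = 2
x_9 = 2.6250, f(x_9) = 36.237007, coefficient = 4
x_10 = 2.7500, f(x_10) = 43.017238, coefficient = 1

I ≈ (0.125000/3) × 603.212536 = 25.133856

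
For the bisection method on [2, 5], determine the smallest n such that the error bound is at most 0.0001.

We need (b-a)/2^n ≤ 0.0001
(5 - 2)/2^n ≤ 0.0001
3/2^n ≤ 0.0001
2^n ≥ 30000
n ≥ log₂(30000) = 14.87
n ≥ 15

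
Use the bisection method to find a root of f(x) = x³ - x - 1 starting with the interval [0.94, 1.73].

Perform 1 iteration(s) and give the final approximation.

f(x) = x³ - x - 1
Initial interval: [0.94, 1.73]

Iteration 1:
  c_1 = (0.940000 + 1.730000)/2 = 1.335000
  f(c_1) = f(1.335000) = 0.044270
  f(a) × f(c) < 0, new interval: [0.940000, 1.335000]

After 1 iteration(s), the approximation is c_1 = 1.335000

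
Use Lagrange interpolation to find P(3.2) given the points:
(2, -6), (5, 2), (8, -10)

Lagrange interpolation formula:
P(x) = Σ yᵢ × Lᵢ(x)
where Lᵢ(x) = Π_{j≠i} (x - xⱼ)/(xᵢ - xⱼ)

L_0(3.2) = (3.2 - 5)/(2 - 5) × (3.2 - 8)/(2 - 8) = 0.480000
L_1(3.2) = (3.2 - 2)/(5 - 2) × (3.2 - 8)/(5 - 8) = 0.640000
L_2(3.2) = (3.2 - 2)/(8 - 2) × (3.2 - 5)/(8 - 5) = -0.120000

P(3.2) = (-6)×L_0(3.2) + 2×L_1(3.2) + (-10)×L_2(3.2)
P(3.2) = -0.400000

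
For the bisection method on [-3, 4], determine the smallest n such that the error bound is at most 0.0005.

We need (b-a)/2^n ≤ 0.0005
(4 - (-3))/2^n ≤ 0.0005
7/2^n ≤ 0.0005
2^n ≥ 14000
n ≥ log₂(14000) = 13.77
n ≥ 14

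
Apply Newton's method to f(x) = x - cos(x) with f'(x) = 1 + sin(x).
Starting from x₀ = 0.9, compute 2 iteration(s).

f(x) = x - cos(x)
f'(x) = 1 + sin(x)
x₀ = 0.9

Newton-Raphson formula: x_{n+1} = x_n - f(x_n)/f'(x_n)

Iteration 1:
  f(0.900000) = 0.278390
  f'(0.900000) = 1.783327
  x_1 = 0.900000 - 0.278390/1.783327 = 0.743893
Iteration 2:
  f(0.743893) = 0.008055
  f'(0.743893) = 1.677158
  x_2 = 0.743893 - 0.008055/1.677158 = 0.739090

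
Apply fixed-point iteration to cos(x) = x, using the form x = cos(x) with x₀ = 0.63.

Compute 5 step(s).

Equation: cos(x) = x
Fixed-point form: x = cos(x)
x₀ = 0.63

x_1 = g(0.630000) = 0.808028
x_2 = g(0.808028) = 0.690926
x_3 = g(0.690926) = 0.770656
x_4 = g(0.770656) = 0.717454
x_5 = g(0.717454) = 0.753482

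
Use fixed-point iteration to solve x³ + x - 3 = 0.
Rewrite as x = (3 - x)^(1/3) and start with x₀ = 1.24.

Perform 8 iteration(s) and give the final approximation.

Equation: x³ + x - 3 = 0
Fixed-point form: x = (3 - x)^(1/3)
x₀ = 1.24

x_1 = g(1.240000) = 1.207362
x_2 = g(1.207362) = 1.214780
x_3 = g(1.214780) = 1.213102
x_4 = g(1.213102) = 1.213482
x_5 = g(1.213482) = 1.213396
x_6 = g(1.213396) = 1.213415
x_7 = g(1.213415) = 1.213411
x_8 = g(1.213411) = 1.213412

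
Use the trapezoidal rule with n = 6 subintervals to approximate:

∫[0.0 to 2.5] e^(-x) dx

f(x) = e^(-x)
a = 0.0, b = 2.5, n = 6
h = (b - a)/n = 0.416667

Trapezoidal rule: (h/2)[f(x₀) + 2f(x₁) + 2f(x₂) + ... + f(xₙ)]

x_0 = 0.0000, f(x_0) = 1.000000, coefficient = 1
x_1 = 0.4167, f(x_1) = 0.659241, coefficient = 2
x_2 = 0.8333, f(x_2) = 0.434598, coefficient = 2
x_3 = 1.2500, f(x_3) = 0.286505, coefficient = 2
x_4 = 1.6667, f(x_4) = 0.188876, coefficient = 2
x_5 = 2.0833, f(x_5) = 0.124514, coefficient = 2
x_6 = 2.5000, f(x_6) = 0.082085, coefficient = 1

I ≈ (0.416667/2) × 4.469552 = 0.931157
Exact value: 0.917915
Error: 0.013242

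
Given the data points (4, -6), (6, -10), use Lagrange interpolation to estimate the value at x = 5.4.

Lagrange interpolation formula:
P(x) = Σ yᵢ × Lᵢ(x)
where Lᵢ(x) = Π_{j≠i} (x - xⱼ)/(xᵢ - xⱼ)

L_0(5.4) = (5.4 - 6)/(4 - 6) = 0.300000
L_1(5.4) = (5.4 - 4)/(6 - 4) = 0.700000

P(5.4) = (-6)×L_0(5.4) + (-10)×L_1(5.4)
P(5.4) = -8.800000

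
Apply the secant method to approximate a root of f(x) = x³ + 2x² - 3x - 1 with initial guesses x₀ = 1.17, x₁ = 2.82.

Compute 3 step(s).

f(x) = x³ + 2x² - 3x - 1
x₀ = 1.17, x₁ = 2.82

Secant formula: x_{n+1} = x_n - f(x_n)(x_n - x_{n-1})/(f(x_n) - f(x_{n-1}))

Iteration 1:
  f(1.170000) = -0.170587
  f(2.820000) = 28.870568
  x_2 = 2.820000 - 28.870568×(2.820000 - 1.170000)/(28.870568 - (-0.170587))
       = 1.179692
Iteration 2:
  f(2.820000) = 28.870568
  f(1.179692) = -0.113983
  x_3 = 1.179692 - (-0.113983)×(1.179692 - 2.820000)/(-0.113983 - 28.870568)
       = 1.186143
Iteration 3:
  f(1.179692) = -0.113983
  f(1.186143) = -0.075734
  x_4 = 1.186143 - (-0.075734)×(1.186143 - 1.179692)/(-0.075734 - (-0.113983))
       = 1.198915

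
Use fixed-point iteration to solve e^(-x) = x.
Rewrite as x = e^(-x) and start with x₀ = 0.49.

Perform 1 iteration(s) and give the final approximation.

Equation: e^(-x) = x
Fixed-point form: x = e^(-x)
x₀ = 0.49

x_1 = g(0.490000) = 0.612626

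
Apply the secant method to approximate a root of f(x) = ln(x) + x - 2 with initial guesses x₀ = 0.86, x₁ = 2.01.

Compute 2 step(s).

f(x) = ln(x) + x - 2
x₀ = 0.86, x₁ = 2.01

Secant formula: x_{n+1} = x_n - f(x_n)(x_n - x_{n-1})/(f(x_n) - f(x_{n-1}))

Iteration 1:
  f(0.860000) = -1.290823
  f(2.010000) = 0.708135
  x_2 = 2.010000 - 0.708135×(2.010000 - 0.860000)/(0.708135 - (-1.290823))
       = 1.602610
Iteration 2:
  f(2.010000) = 0.708135
  f(1.602610) = 0.074244
  x_3 = 1.602610 - 0.074244×(1.602610 - 2.010000)/(0.074244 - 0.708135)
       = 1.554895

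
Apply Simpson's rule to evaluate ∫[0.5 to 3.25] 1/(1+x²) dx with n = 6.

f(x) = 1/(1+x²)
a = 0.5, b = 3.25, n = 6
h = (b - a)/n = 0.458333

Simpson's rule: (h/3)[f(x₀) + 4f(x₁) + 2f(x₂) + ... + f(xₙ)]

x_0 = 0.5000, f(x_0) = 0.800000, coefficient = 1
x_1 = 0.9583, f(x_1) = 0.521267, coefficient = 4
x_2 = 1.4167, f(x_2) = 0.332564, coefficient = 2
x_3 = 1.8750, f(x_3) = 0.221453, coefficient = 4
x_4 = 2.3333, f(x_4) = 0.155172, coefficient = 2
x_5 = 2.7917, f(x_5) = 0.113722, coefficient = 4
x_6 = 3.2500, f(x_6) = 0.086486, coefficient = 1

I ≈ (0.458333/3) × 5.287726 = 0.807847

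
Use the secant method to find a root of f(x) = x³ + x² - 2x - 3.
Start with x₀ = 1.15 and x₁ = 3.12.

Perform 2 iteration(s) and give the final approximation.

f(x) = x³ + x² - 2x - 3
x₀ = 1.15, x₁ = 3.12

Secant formula: x_{n+1} = x_n - f(x_n)(x_n - x_{n-1})/(f(x_n) - f(x_{n-1}))

Iteration 1:
  f(1.150000) = -2.456625
  f(3.120000) = 30.865728
  x_2 = 3.120000 - 30.865728×(3.120000 - 1.150000)/(30.865728 - (-2.456625))
       = 1.295234
Iteration 2:
  f(3.120000) = 30.865728
  f(1.295234) = -1.739910
  x_3 = 1.295234 - (-1.739910)×(1.295234 - 3.120000)/(-1.739910 - 30.865728)
       = 1.392608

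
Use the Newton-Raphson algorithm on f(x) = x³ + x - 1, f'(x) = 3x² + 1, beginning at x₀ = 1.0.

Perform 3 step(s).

f(x) = x³ + x - 1
f'(x) = 3x² + 1
x₀ = 1.0

Newton-Raphson formula: x_{n+1} = x_n - f(x_n)/f'(x_n)

Iteration 1:
  f(1.000000) = 1.000000
  f'(1.000000) = 4.000000
  x_1 = 1.000000 - 1.000000/4.000000 = 0.750000
Iteration 2:
  f(0.750000) = 0.171875
  f'(0.750000) = 2.687500
  x_2 = 0.750000 - 0.171875/2.687500 = 0.686047
Iteration 3:
  f(0.686047) = 0.008941
  f'(0.686047) = 2.411979
  x_3 = 0.686047 - 0.008941/2.411979 = 0.682340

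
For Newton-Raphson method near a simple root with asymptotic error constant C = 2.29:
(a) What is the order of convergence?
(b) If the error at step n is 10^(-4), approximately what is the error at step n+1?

(a) Newton-Raphson has quadratic (order 2) convergence near simple roots.
    This means |e_{n+1}| ≈ C|e_n|².

(b) With |e_n| = 10^(-4) and C = 2.29:
    |e_{n+1}| ≈ 2.29 × (10^(-4))² = 2.29 × 10^(-8)

(a) 2 (quadratic); (b) |e_{n+1}| ≈ 2.290e-08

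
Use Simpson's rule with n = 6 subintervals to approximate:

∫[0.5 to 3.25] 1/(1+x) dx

f(x) = 1/(1+x)
a = 0.5, b = 3.25, n = 6
h = (b - a)/n = 0.458333

Simpson's rule: (h/3)[f(x₀) + 4f(x₁) + 2f(x₂) + ... + f(xₙ)]

x_0 = 0.5000, f(x_0) = 0.666667, coefficient = 1
x_1 = 0.9583, f(x_1) = 0.510638, coefficient = 4
x_2 = 1.4167, f(x_2) = 0.413793, coefficient = 2
x_3 = 1.8750, f(x_3) = 0.347826, coefficient = 4
x_4 = 2.3333, f(x_4) = 0.300000, coefficient = 2
x_5 = 2.7917, f(x_5) = 0.263736, coefficient = 4
x_6 = 3.2500, f(x_6) = 0.235294, coefficient = 1

I ≈ (0.458333/3) × 6.818350 = 1.041692
Exact value: 1.041454
Error: 0.000238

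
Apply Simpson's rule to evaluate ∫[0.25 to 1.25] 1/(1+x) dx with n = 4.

f(x) = 1/(1+x)
a = 0.25, b = 1.25, n = 4
h = (b - a)/n = 0.250000

Simpson's rule: (h/3)[f(x₀) + 4f(x₁) + 2f(x₂) + ... + f(xₙ)]

x_0 = 0.2500, f(x_0) = 0.800000, coefficient = 1
x_1 = 0.5000, f(x_1) = 0.666667, coefficient = 4
x_2 = 0.7500, f(x_2) = 0.571429, coefficient = 2
x_3 = 1.0000, f(x_3) = 0.500000, coefficient = 4
x_4 = 1.2500, f(x_4) = 0.444444, coefficient = 1

I ≈ (0.250000/3) × 7.053968 = 0.587831
Exact value: 0.587787
Error: 0.000044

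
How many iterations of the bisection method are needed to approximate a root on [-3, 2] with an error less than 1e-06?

We need (b-a)/2^n ≤ 1e-06
(2 - (-3))/2^n ≤ 1e-06
5/2^n ≤ 1e-06
2^n ≥ 5000000
n ≥ log₂(5000000) = 22.25
n ≥ 23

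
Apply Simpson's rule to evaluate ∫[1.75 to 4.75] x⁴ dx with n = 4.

f(x) = x⁴
a = 1.75, b = 4.75, n = 4
h = (b - a)/n = 0.750000

Simpson's rule: (h/3)[f(x₀) + 4f(x₁) + 2f(x₂) + ... + f(xₙ)]

x_0 = 1.7500, f(x_0) = 9.378906, coefficient = 1
x_1 = 2.5000, f(x_1) = 39.062500, coefficient = 4
x_2 = 3.2500, f(x_2) = 111.566406, coefficient = 2
x_3 = 4.0000, f(x_3) = 256.000000, coefficient = 4
x_4 = 4.7500, f(x_4) = 509.066406, coefficient = 1

I ≈ (0.750000/3) × 1921.828125 = 480.457031
Exact value: 480.330469
Error: 0.126563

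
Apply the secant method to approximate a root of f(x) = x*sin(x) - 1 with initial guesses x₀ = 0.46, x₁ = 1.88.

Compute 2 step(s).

f(x) = x*sin(x) - 1
x₀ = 0.46, x₁ = 1.88

Secant formula: x_{n+1} = x_n - f(x_n)(x_n - x_{n-1})/(f(x_n) - f(x_{n-1}))

Iteration 1:
  f(0.460000) = -0.795784
  f(1.880000) = 0.790843
  x_2 = 1.880000 - 0.790843×(1.880000 - 0.460000)/(0.790843 - (-0.795784))
       = 1.172211
Iteration 2:
  f(1.880000) = 0.790843
  f(1.172211) = 0.080322
  x_3 = 1.172211 - 0.080322×(1.172211 - 1.880000)/(0.080322 - 0.790843)
       = 1.092197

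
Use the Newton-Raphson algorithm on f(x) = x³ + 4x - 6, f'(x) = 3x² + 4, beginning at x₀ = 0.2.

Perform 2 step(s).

f(x) = x³ + 4x - 6
f'(x) = 3x² + 4
x₀ = 0.2

Newton-Raphson formula: x_{n+1} = x_n - f(x_n)/f'(x_n)

Iteration 1:
  f(0.200000) = -5.192000
  f'(0.200000) = 4.120000
  x_1 = 0.200000 - (-5.192000)/4.120000 = 1.460194
Iteration 2:
  f(1.460194) = 2.954155
  f'(1.460194) = 10.396501
  x_2 = 1.460194 - 2.954155/10.396501 = 1.176045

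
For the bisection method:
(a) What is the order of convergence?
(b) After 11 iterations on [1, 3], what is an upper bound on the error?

(a) Bisection has linear (order 1) convergence; the error is halved each step.

(b) Error bound = (b-a)/2^n = (3 - 1)/2^{11}
    = 2/2^{11}

(a) 1 (linear); (b) error ≤ 9.77e-04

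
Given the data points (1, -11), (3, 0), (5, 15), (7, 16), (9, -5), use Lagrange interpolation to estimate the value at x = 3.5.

Lagrange interpolation formula:
P(x) = Σ yᵢ × Lᵢ(x)
where Lᵢ(x) = Π_{j≠i} (x - xⱼ)/(xᵢ - xⱼ)

L_0(3.5) = (3.5 - 3)/(1 - 3) × (3.5 - 5)/(1 - 5) × (3.5 - 7)/(1 - 7) × (3.5 - 9)/(1 - 9) = -0.037598
L_1(3.5) = (3.5 - 1)/(3 - 1) × (3.5 - 5)/(3 - 5) × (3.5 - 7)/(3 - 7) × (3.5 - 9)/(3 - 9) = 0.751953
L_2(3.5) = (3.5 - 1)/(5 - 1) × (3.5 - 3)/(5 - 3) × (3.5 - 7)/(5 - 7) × (3.5 - 9)/(5 - 9) = 0.375977
L_3(3.5) = (3.5 - 1)/(7 - 1) × (3.5 - 3)/(7 - 3) × (3.5 - 5)/(7 - 5) × (3.5 - 9)/(7 - 9) = -0.107422
L_4(3.5) = (3.5 - 1)/(9 - 1) × (3.5 - 3)/(9 - 3) × (3.5 - 5)/(9 - 5) × (3.5 - 7)/(9 - 7) = 0.017090

P(3.5) = (-11)×L_0(3.5) + 0×L_1(3.5) + 15×L_2(3.5) + 16×L_3(3.5) + (-5)×L_4(3.5)
P(3.5) = 4.249023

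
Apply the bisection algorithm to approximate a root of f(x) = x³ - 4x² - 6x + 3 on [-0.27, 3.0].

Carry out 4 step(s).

f(x) = x³ - 4x² - 6x + 3
Initial interval: [-0.27, 3.0]

Iteration 1:
  c_1 = (-0.270000 + 3.000000)/2 = 1.365000
  f(c_1) = f(1.365000) = -10.099598
  f(a) × f(c) < 0, new interval: [-0.270000, 1.365000]
Iteration 2:
  c_2 = (-0.270000 + 1.365000)/2 = 0.547500
  f(c_2) = f(0.547500) = -1.319908
  f(a) × f(c) < 0, new interval: [-0.270000, 0.547500]
Iteration 3:
  c_3 = (-0.270000 + 0.547500)/2 = 0.138750
  f(c_3) = f(0.138750) = 2.093165
  f(a) × f(c) ≥ 0, new interval: [0.138750, 0.547500]
Iteration 4:
  c_4 = (0.138750 + 0.547500)/2 = 0.343125
  f(c_4) = f(0.343125) = 0.510709
  f(a) × f(c) ≥ 0, new interval: [0.343125, 0.547500]

After 4 iteration(s), the approximation is c_4 = 0.343125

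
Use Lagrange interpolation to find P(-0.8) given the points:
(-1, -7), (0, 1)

Lagrange interpolation formula:
P(x) = Σ yᵢ × Lᵢ(x)
where Lᵢ(x) = Π_{j≠i} (x - xⱼ)/(xᵢ - xⱼ)

L_0(-0.8) = (-0.8 - 0)/(-1 - 0) = 0.800000
L_1(-0.8) = (-0.8 - (-1))/(0 - (-1)) = 0.200000

P(-0.8) = (-7)×L_0(-0.8) + 1×L_1(-0.8)
P(-0.8) = -5.400000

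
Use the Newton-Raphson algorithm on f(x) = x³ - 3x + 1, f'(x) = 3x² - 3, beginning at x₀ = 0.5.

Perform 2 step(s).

f(x) = x³ - 3x + 1
f'(x) = 3x² - 3
x₀ = 0.5

Newton-Raphson formula: x_{n+1} = x_n - f(x_n)/f'(x_n)

Iteration 1:
  f(0.500000) = -0.375000
  f'(0.500000) = -2.250000
  x_1 = 0.500000 - (-0.375000)/(-2.250000) = 0.333333
Iteration 2:
  f(0.333333) = 0.037037
  f'(0.333333) = -2.666667
  x_2 = 0.333333 - 0.037037/(-2.666667) = 0.347222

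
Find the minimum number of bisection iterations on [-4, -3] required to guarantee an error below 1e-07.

We need (b-a)/2^n ≤ 1e-07
(-3 - (-4))/2^n ≤ 1e-07
1/2^n ≤ 1e-07
2^n ≥ 10000000
n ≥ log₂(10000000) = 23.25
n ≥ 24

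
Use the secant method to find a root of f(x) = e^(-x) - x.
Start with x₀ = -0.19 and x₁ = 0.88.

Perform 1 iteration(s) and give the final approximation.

f(x) = e^(-x) - x
x₀ = -0.19, x₁ = 0.88

Secant formula: x_{n+1} = x_n - f(x_n)(x_n - x_{n-1})/(f(x_n) - f(x_{n-1}))

Iteration 1:
  f(-0.190000) = 1.399250
  f(0.880000) = -0.465217
  x_2 = 0.880000 - (-0.465217)×(0.880000 - (-0.190000))/(-0.465217 - 1.399250)
       = 0.613016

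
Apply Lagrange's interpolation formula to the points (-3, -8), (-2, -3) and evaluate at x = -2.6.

Lagrange interpolation formula:
P(x) = Σ yᵢ × Lᵢ(x)
where Lᵢ(x) = Π_{j≠i} (x - xⱼ)/(xᵢ - xⱼ)

L_0(-2.6) = (-2.6 - (-2))/(-3 - (-2)) = 0.600000
L_1(-2.6) = (-2.6 - (-3))/(-2 - (-3)) = 0.400000

P(-2.6) = (-8)×L_0(-2.6) + (-3)×L_1(-2.6)
P(-2.6) = -6.000000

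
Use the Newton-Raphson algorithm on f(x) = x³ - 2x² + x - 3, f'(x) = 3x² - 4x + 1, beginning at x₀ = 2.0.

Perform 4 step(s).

f(x) = x³ - 2x² + x - 3
f'(x) = 3x² - 4x + 1
x₀ = 2.0

Newton-Raphson formula: x_{n+1} = x_n - f(x_n)/f'(x_n)

Iteration 1:
  f(2.000000) = -1.000000
  f'(2.000000) = 5.000000
  x_1 = 2.000000 - (-1.000000)/5.000000 = 2.200000
Iteration 2:
  f(2.200000) = 0.168000
  f'(2.200000) = 6.720000
  x_2 = 2.200000 - 0.168000/6.720000 = 2.175000
Iteration 3:
  f(2.175000) = 0.002859
  f'(2.175000) = 6.491875
  x_3 = 2.175000 - 0.002859/6.491875 = 2.174560
Iteration 4:
  f(2.174560) = 0.000001
  f'(2.174560) = 6.487889
  x_4 = 2.174560 - 0.000001/6.487889 = 2.174559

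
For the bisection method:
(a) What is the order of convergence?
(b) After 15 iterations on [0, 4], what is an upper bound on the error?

(a) Bisection has linear (order 1) convergence; the error is halved each step.

(b) Error bound = (b-a)/2^n = (4 - 0)/2^{15}
    = 4/2^{15}

(a) 1 (linear); (b) error ≤ 1.22e-04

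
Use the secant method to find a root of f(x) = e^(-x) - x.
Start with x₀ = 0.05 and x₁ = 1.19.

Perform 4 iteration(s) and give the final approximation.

f(x) = e^(-x) - x
x₀ = 0.05, x₁ = 1.19

Secant formula: x_{n+1} = x_n - f(x_n)(x_n - x_{n-1})/(f(x_n) - f(x_{n-1}))

Iteration 1:
  f(0.050000) = 0.901229
  f(1.190000) = -0.885779
  x_2 = 1.190000 - (-0.885779)×(1.190000 - 0.050000)/(-0.885779 - 0.901229)
       = 0.624928
Iteration 2:
  f(1.190000) = -0.885779
  f(0.624928) = -0.089628
  x_3 = 0.624928 - (-0.089628)×(0.624928 - 1.190000)/(-0.089628 - (-0.885779))
       = 0.561314
Iteration 3:
  f(0.624928) = -0.089628
  f(0.561314) = 0.009145
  x_4 = 0.561314 - 0.009145×(0.561314 - 0.624928)/(0.009145 - (-0.089628))
       = 0.567204
Iteration 4:
  f(0.561314) = 0.009145
  f(0.567204) = -0.000095
  x_5 = 0.567204 - (-0.000095)×(0.567204 - 0.561314)/(-0.000095 - 0.009145)
       = 0.567143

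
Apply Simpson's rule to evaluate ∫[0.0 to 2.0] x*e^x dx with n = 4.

f(x) = x*e^x
a = 0.0, b = 2.0, n = 4
h = (b - a)/n = 0.500000

Simpson's rule: (h/3)[f(x₀) + 4f(x₁) + 2f(x₂) + ... + f(xₙ)]

x_0 = 0.0000, f(x_0) = 0.000000, coefficient = 1
x_1 = 0.5000, f(x_1) = 0.824361, coefficient = 4
x_2 = 1.0000, f(x_2) = 2.718282, coefficient = 2
x_3 = 1.5000, f(x_3) = 6.722534, coefficient = 4
x_4 = 2.0000, f(x_4) = 14.778112, coefficient = 1

I ≈ (0.500000/3) × 50.402253 = 8.400375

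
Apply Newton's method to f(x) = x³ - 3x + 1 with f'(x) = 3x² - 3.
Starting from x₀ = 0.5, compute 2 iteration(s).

f(x) = x³ - 3x + 1
f'(x) = 3x² - 3
x₀ = 0.5

Newton-Raphson formula: x_{n+1} = x_n - f(x_n)/f'(x_n)

Iteration 1:
  f(0.500000) = -0.375000
  f'(0.500000) = -2.250000
  x_1 = 0.500000 - (-0.375000)/(-2.250000) = 0.333333
Iteration 2:
  f(0.333333) = 0.037037
  f'(0.333333) = -2.666667
  x_2 = 0.333333 - 0.037037/(-2.666667) = 0.347222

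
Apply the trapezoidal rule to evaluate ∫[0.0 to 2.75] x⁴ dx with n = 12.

f(x) = x⁴
a = 0.0, b = 2.75, n = 12
h = (b - a)/n = 0.229167

Trapezoidal rule: (h/2)[f(x₀) + 2f(x₁) + 2f(x₂) + ... + f(xₙ)]

x_0 = 0.0000, f(x_0) = 0.000000, coefficient = 1
x_1 = 0.2292, f(x_1) = 0.002758, coefficient = 2
x_2 = 0.4583, f(x_2) = 0.044129, coefficient = 2
x_3 = 0.6875, f(x_3) = 0.223404, coefficient = 2
x_4 = 0.9167, f(x_4) = 0.706067, coefficient = 2
x_5 = 1.1458, f(x_5) = 1.723796, coefficient = 2
x_6 = 1.3750, f(x_6) = 3.574463, coefficient = 2
x_7 = 1.6042, f(x_7) = 6.622134, coefficient = 2
x_8 = 1.8333, f(x_8) = 11.297068, coefficient = 2
x_9 = 2.0625, f(x_9) = 18.095718, coefficient = 2
x_10 = 2.2917, f(x_10) = 27.580732, coefficient = 2
x_11 = 2.5208, f(x_11) = 40.380950, coefficient = 2
x_12 = 2.7500, f(x_12) = 57.191406, coefficient = 1

I ≈ (0.229167/2) × 277.693844 = 31.819086
Exact value: 31.455273
Error: 0.363813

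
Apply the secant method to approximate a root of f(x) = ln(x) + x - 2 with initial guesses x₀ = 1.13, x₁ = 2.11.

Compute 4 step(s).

f(x) = ln(x) + x - 2
x₀ = 1.13, x₁ = 2.11

Secant formula: x_{n+1} = x_n - f(x_n)(x_n - x_{n-1})/(f(x_n) - f(x_{n-1}))

Iteration 1:
  f(1.130000) = -0.747782
  f(2.110000) = 0.856688
  x_2 = 2.110000 - 0.856688×(2.110000 - 1.130000)/(0.856688 - (-0.747782))
       = 1.586741
Iteration 2:
  f(2.110000) = 0.856688
  f(1.586741) = 0.048423
  x_3 = 1.586741 - 0.048423×(1.586741 - 2.110000)/(0.048423 - 0.856688)
       = 1.555393
Iteration 3:
  f(1.586741) = 0.048423
  f(1.555393) = -0.002880
  x_4 = 1.555393 - (-0.002880)×(1.555393 - 1.586741)/(-0.002880 - 0.048423)
       = 1.557152
Iteration 4:
  f(1.555393) = -0.002880
  f(1.557152) = 0.000011
  x_5 = 1.557152 - 0.000011×(1.557152 - 1.555393)/(0.000011 - (-0.002880))
       = 1.557146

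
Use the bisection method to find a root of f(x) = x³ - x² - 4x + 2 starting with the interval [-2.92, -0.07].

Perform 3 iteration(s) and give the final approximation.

f(x) = x³ - x² - 4x + 2
Initial interval: [-2.92, -0.07]

Iteration 1:
  c_1 = (-2.920000 + (-0.070000))/2 = -1.495000
  f(c_1) = f(-1.495000) = 2.403613
  f(a) × f(c) < 0, new interval: [-2.920000, -1.495000]
Iteration 2:
  c_2 = (-2.920000 + (-1.495000))/2 = -2.207500
  f(c_2) = f(-2.207500) = -4.800328
  f(a) × f(c) ≥ 0, new interval: [-2.207500, -1.495000]
Iteration 3:
  c_3 = (-2.207500 + (-1.495000))/2 = -1.851250
  f(c_3) = f(-1.851250) = -0.366595
  f(a) × f(c) ≥ 0, new interval: [-1.851250, -1.495000]

After 3 iteration(s), the approximation is c_3 = -1.851250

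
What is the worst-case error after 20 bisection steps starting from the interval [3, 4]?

Bisection error bound: |error| ≤ (b-a)/2^n
|error| ≤ (4 - 3)/2^20 = 1/2^20
|error| ≤ 0.0000009537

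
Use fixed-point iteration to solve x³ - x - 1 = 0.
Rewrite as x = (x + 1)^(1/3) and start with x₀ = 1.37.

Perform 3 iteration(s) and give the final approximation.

Equation: x³ - x - 1 = 0
Fixed-point form: x = (x + 1)^(1/3)
x₀ = 1.37

x_1 = g(1.370000) = 1.333264
x_2 = g(1.333264) = 1.326339
x_3 = g(1.326339) = 1.325026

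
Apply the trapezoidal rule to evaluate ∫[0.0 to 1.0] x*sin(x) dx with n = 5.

f(x) = x*sin(x)
a = 0.0, b = 1.0, n = 5
h = (b - a)/n = 0.200000

Trapezoidal rule: (h/2)[f(x₀) + 2f(x₁) + 2f(x₂) + ... + f(xₙ)]

x_0 = 0.0000, f(x_0) = 0.000000, coefficient = 1
x_1 = 0.2000, f(x_1) = 0.039734, coefficient = 2
x_2 = 0.4000, f(x_2) = 0.155767, coefficient = 2
x_3 = 0.6000, f(x_3) = 0.338785, coefficient = 2
x_4 = 0.8000, f(x_4) = 0.573885, coefficient = 2
x_5 = 1.0000, f(x_5) = 0.841471, coefficient = 1

I ≈ (0.200000/2) × 3.057814 = 0.305781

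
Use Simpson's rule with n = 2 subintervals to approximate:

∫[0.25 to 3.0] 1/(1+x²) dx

f(x) = 1/(1+x²)
a = 0.25, b = 3.0, n = 2
h = (b - a)/n = 1.375000

Simpson's rule: (h/3)[f(x₀) + 4f(x₁) + 2f(x₂) + ... + f(xₙ)]

x_0 = 0.2500, f(x_0) = 0.941176, coefficient = 1
x_1 = 1.6250, f(x_1) = 0.274678, coefficient = 4
x_2 = 3.0000, f(x_2) = 0.100000, coefficient = 1

I ≈ (1.375000/3) × 2.139889 = 0.980782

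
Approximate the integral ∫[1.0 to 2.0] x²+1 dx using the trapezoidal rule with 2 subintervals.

f(x) = x²+1
a = 1.0, b = 2.0, n = 2
h = (b - a)/n = 0.500000

Trapezoidal rule: (h/2)[f(x₀) + 2f(x₁) + 2f(x₂) + ... + f(xₙ)]

x_0 = 1.0000, f(x_0) = 2.000000, coefficient = 1
x_1 = 1.5000, f(x_1) = 3.250000, coefficient = 2
x_2 = 2.0000, f(x_2) = 5.000000, coefficient = 1

I ≈ (0.500000/2) × 13.500000 = 3.375000
Exact value: 3.333333
Error: 0.041667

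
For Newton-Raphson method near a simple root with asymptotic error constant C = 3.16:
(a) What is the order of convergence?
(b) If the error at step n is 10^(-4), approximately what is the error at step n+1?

(a) Newton-Raphson has quadratic (order 2) convergence near simple roots.
    This means |e_{n+1}| ≈ C|e_n|².

(b) With |e_n| = 10^(-4) and C = 3.16:
    |e_{n+1}| ≈ 3.16 × (10^(-4))² = 3.16 × 10^(-8)

(a) 2 (quadratic); (b) |e_{n+1}| ≈ 3.160e-08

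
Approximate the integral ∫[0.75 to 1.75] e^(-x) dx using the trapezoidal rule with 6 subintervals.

f(x) = e^(-x)
a = 0.75, b = 1.75, n = 6
h = (b - a)/n = 0.166667

Trapezoidal rule: (h/2)[f(x₀) + 2f(x₁) + 2f(x₂) + ... + f(xₙ)]

x_0 = 0.7500, f(x_0) = 0.472367, coefficient = 1
x_1 = 0.9167, f(x_1) = 0.399850, coefficient = 2
x_2 = 1.0833, f(x_2) = 0.338465, coefficient = 2
x_3 = 1.2500, f(x_3) = 0.286505, coefficient = 2
x_4 = 1.4167, f(x_4) = 0.242521, coefficient = 2
x_5 = 1.5833, f(x_5) = 0.205290, coefficient = 2
x_6 = 1.7500, f(x_6) = 0.173774, coefficient = 1

I ≈ (0.166667/2) × 3.591402 = 0.299283
Exact value: 0.298593
Error: 0.000691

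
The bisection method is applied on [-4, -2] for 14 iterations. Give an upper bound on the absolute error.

Bisection error bound: |error| ≤ (b-a)/2^n
|error| ≤ (-2 - (-4))/2^14 = 2/2^14
|error| ≤ 0.0001220703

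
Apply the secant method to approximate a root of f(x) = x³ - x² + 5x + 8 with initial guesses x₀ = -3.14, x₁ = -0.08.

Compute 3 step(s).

f(x) = x³ - x² + 5x + 8
x₀ = -3.14, x₁ = -0.08

Secant formula: x_{n+1} = x_n - f(x_n)(x_n - x_{n-1})/(f(x_n) - f(x_{n-1}))

Iteration 1:
  f(-3.140000) = -48.518744
  f(-0.080000) = 7.593088
  x_2 = -0.080000 - 7.593088×(-0.080000 - (-3.140000))/(7.593088 - (-48.518744))
       = -0.494081
Iteration 2:
  f(-0.080000) = 7.593088
  f(-0.494081) = 5.164865
  x_3 = -0.494081 - 5.164865×(-0.494081 - (-0.080000))/(5.164865 - 7.593088)
       = -1.374838
Iteration 3:
  f(-0.494081) = 5.164865
  f(-1.374838) = -3.363055
  x_4 = -1.374838 - (-3.363055)×(-1.374838 - (-0.494081))/(-3.363055 - 5.164865)
       = -1.027504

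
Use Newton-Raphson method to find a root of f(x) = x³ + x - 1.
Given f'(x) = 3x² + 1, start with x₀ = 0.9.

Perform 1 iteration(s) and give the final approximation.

f(x) = x³ + x - 1
f'(x) = 3x² + 1
x₀ = 0.9

Newton-Raphson formula: x_{n+1} = x_n - f(x_n)/f'(x_n)

Iteration 1:
  f(0.900000) = 0.629000
  f'(0.900000) = 3.430000
  x_1 = 0.900000 - 0.629000/3.430000 = 0.716618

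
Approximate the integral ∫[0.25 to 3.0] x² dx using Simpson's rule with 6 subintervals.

f(x) = x²
a = 0.25, b = 3.0, n = 6
h = (b - a)/n = 0.458333

Simpson's rule: (h/3)[f(x₀) + 4f(x₁) + 2f(x₂) + ... + f(xₙ)]

x_0 = 0.2500, f(x_0) = 0.062500, coefficient = 1
x_1 = 0.7083, f(x_1) = 0.501736, coefficient = 4
x_2 = 1.1667, f(x_2) = 1.361111, coefficient = 2
x_3 = 1.6250, f(x_3) = 2.640625, coefficient = 4
x_4 = 2.0833, f(x_4) = 4.340278, coefficient = 2
x_5 = 2.5417, f(x_5) = 6.460069, coefficient = 4
x_6 = 3.0000, f(x_6) = 9.000000, coefficient = 1

I ≈ (0.458333/3) × 58.875000 = 8.994792
Exact value: 8.994792
Error: 0.000000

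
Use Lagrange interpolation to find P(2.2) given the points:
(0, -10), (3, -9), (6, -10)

Lagrange interpolation formula:
P(x) = Σ yᵢ × Lᵢ(x)
where Lᵢ(x) = Π_{j≠i} (x - xⱼ)/(xᵢ - xⱼ)

L_0(2.2) = (2.2 - 3)/(0 - 3) × (2.2 - 6)/(0 - 6) = 0.168889
L_1(2.2) = (2.2 - 0)/(3 - 0) × (2.2 - 6)/(3 - 6) = 0.928889
L_2(2.2) = (2.2 - 0)/(6 - 0) × (2.2 - 3)/(6 - 3) = -0.097778

P(2.2) = (-10)×L_0(2.2) + (-9)×L_1(2.2) + (-10)×L_2(2.2)
P(2.2) = -9.071111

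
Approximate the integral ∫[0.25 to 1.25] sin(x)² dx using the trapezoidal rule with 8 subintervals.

f(x) = sin(x)²
a = 0.25, b = 1.25, n = 8
h = (b - a)/n = 0.125000

Trapezoidal rule: (h/2)[f(x₀) + 2f(x₁) + 2f(x₂) + ... + f(xₙ)]

x_0 = 0.2500, f(x_0) = 0.061209, coefficient = 1
x_1 = 0.3750, f(x_1) = 0.134156, coefficient = 2
x_2 = 0.5000, f(x_2) = 0.229849, coefficient = 2
x_3 = 0.6250, f(x_3) = 0.342339, coefficient = 2
x_4 = 0.7500, f(x_4) = 0.464631, coefficient = 2
x_5 = 0.8750, f(x_5) = 0.589123, coefficient = 2
x_6 = 1.0000, f(x_6) = 0.708073, coefficient = 2
x_7 = 1.1250, f(x_7) = 0.814087, coefficient = 2
x_8 = 1.2500, f(x_8) = 0.900572, coefficient = 1

I ≈ (0.125000/2) × 7.526296 = 0.470394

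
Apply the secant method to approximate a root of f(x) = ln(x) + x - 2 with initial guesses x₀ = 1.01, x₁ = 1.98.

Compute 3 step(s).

f(x) = ln(x) + x - 2
x₀ = 1.01, x₁ = 1.98

Secant formula: x_{n+1} = x_n - f(x_n)(x_n - x_{n-1})/(f(x_n) - f(x_{n-1}))

Iteration 1:
  f(1.010000) = -0.980050
  f(1.980000) = 0.663097
  x_2 = 1.980000 - 0.663097×(1.980000 - 1.010000)/(0.663097 - (-0.980050))
       = 1.588554
Iteration 2:
  f(1.980000) = 0.663097
  f(1.588554) = 0.051377
  x_3 = 1.588554 - 0.051377×(1.588554 - 1.980000)/(0.051377 - 0.663097)
       = 1.555677
Iteration 3:
  f(1.588554) = 0.051377
  f(1.555677) = -0.002413
  x_4 = 1.555677 - (-0.002413)×(1.555677 - 1.588554)/(-0.002413 - 0.051377)
       = 1.557151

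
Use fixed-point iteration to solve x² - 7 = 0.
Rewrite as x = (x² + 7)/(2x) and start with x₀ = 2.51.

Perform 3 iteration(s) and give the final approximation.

Equation: x² - 7 = 0
Fixed-point form: x = (x² + 7)/(2x)
x₀ = 2.51

x_1 = g(2.510000) = 2.649422
x_2 = g(2.649422) = 2.645754
x_3 = g(2.645754) = 2.645751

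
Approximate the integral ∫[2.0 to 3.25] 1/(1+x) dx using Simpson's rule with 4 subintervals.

f(x) = 1/(1+x)
a = 2.0, b = 3.25, n = 4
h = (b - a)/n = 0.312500

Simpson's rule: (h/3)[f(x₀) + 4f(x₁) + 2f(x₂) + ... + f(xₙ)]

x_0 = 2.0000, f(x_0) = 0.333333, coefficient = 1
x_1 = 2.3125, f(x_1) = 0.301887, coefficient = 4
x_2 = 2.6250, f(x_2) = 0.275862, coefficient = 2
x_3 = 2.9375, f(x_3) = 0.253968, coefficient = 4
x_4 = 3.2500, f(x_4) = 0.235294, coefficient = 1

I ≈ (0.312500/3) × 3.343772 = 0.348310
Exact value: 0.348307
Error: 0.000003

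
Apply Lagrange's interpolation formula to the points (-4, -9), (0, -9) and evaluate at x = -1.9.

Lagrange interpolation formula:
P(x) = Σ yᵢ × Lᵢ(x)
where Lᵢ(x) = Π_{j≠i} (x - xⱼ)/(xᵢ - xⱼ)

L_0(-1.9) = (-1.9 - 0)/(-4 - 0) = 0.475000
L_1(-1.9) = (-1.9 - (-4))/(0 - (-4)) = 0.525000

P(-1.9) = (-9)×L_0(-1.9) + (-9)×L_1(-1.9)
P(-1.9) = -9.000000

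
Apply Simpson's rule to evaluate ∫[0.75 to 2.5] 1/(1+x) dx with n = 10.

f(x) = 1/(1+x)
a = 0.75, b = 2.5, n = 10
h = (b - a)/n = 0.175000

Simpson's rule: (h/3)[f(x₀) + 4f(x₁) + 2f(x₂) + ... + f(xₙ)]

x_0 = 0.7500, f(x_0) = 0.571429, coefficient = 1
x_1 = 0.9250, f(x_1) = 0.519481, coefficient = 4
x_2 = 1.1000, f(x_2) = 0.476190, coefficient = 2
x_3 = 1.2750, f(x_3) = 0.439560, coefficient = 4
x_4 = 1.4500, f(x_4) = 0.408163, coefficient = 2
x_5 = 1.6250, f(x_5) = 0.380952, coefficient = 4
x_6 = 1.8000, f(x_6) = 0.357143, coefficient = 2
x_7 = 1.9750, f(x_7) = 0.336134, coefficient = 4
x_8 = 2.1500, f(x_8) = 0.317460, coefficient = 2
x_9 = 2.3250, f(x_9) = 0.300752, coefficient = 4
x_10 = 2.5000, f(x_10) = 0.285714, coefficient = 1

I ≈ (0.175000/3) × 11.882575 = 0.693150
Exact value: 0.693147
Error: 0.000003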